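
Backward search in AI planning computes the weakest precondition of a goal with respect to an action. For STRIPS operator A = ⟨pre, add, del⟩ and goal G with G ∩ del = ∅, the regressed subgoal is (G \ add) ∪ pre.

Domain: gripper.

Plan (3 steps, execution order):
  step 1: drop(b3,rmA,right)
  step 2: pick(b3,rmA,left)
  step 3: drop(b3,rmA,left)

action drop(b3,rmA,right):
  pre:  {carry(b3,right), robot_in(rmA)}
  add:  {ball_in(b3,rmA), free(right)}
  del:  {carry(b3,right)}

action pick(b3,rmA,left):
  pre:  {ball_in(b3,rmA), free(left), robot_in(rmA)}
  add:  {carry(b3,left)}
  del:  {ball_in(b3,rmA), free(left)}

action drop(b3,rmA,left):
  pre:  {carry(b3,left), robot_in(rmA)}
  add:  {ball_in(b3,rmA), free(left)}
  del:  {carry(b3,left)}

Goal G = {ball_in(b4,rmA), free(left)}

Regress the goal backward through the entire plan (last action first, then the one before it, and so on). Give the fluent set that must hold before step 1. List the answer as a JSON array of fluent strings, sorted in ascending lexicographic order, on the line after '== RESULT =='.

Work backward from the goal:
  through step 3 (drop(b3,rmA,left)): drop {free(left)}, keep {ball_in(b4,rmA)}, require {carry(b3,left), robot_in(rmA)}
    → {ball_in(b4,rmA), carry(b3,left), robot_in(rmA)}
  through step 2 (pick(b3,rmA,left)): drop {carry(b3,left)}, keep {ball_in(b4,rmA), robot_in(rmA)}, require {ball_in(b3,rmA), free(left), robot_in(rmA)}
    → {ball_in(b3,rmA), ball_in(b4,rmA), free(left), robot_in(rmA)}
  through step 1 (drop(b3,rmA,right)): drop {ball_in(b3,rmA)}, keep {ball_in(b4,rmA), free(left), robot_in(rmA)}, require {carry(b3,right), robot_in(rmA)}
    → {ball_in(b4,rmA), carry(b3,right), free(left), robot_in(rmA)}

== RESULT ==
["ball_in(b4,rmA)", "carry(b3,right)", "free(left)", "robot_in(rmA)"]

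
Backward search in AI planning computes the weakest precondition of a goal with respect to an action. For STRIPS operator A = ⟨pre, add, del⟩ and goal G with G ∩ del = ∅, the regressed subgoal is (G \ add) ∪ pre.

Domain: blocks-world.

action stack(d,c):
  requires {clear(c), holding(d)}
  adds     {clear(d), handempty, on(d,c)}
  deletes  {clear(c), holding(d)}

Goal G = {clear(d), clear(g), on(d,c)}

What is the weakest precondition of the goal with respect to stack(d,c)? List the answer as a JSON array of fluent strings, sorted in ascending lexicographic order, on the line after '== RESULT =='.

Regress:
  G ∩ del = {}  (empty — regression defined)
  G \ add = {clear(d), clear(g), on(d,c)} \ {clear(d), handempty, on(d,c)} = {clear(g)}
  ∪ pre   = {clear(g)} ∪ {clear(c), holding(d)}
          = {clear(c), clear(g), holding(d)}

== RESULT ==
["clear(c)", "clear(g)", "holding(d)"]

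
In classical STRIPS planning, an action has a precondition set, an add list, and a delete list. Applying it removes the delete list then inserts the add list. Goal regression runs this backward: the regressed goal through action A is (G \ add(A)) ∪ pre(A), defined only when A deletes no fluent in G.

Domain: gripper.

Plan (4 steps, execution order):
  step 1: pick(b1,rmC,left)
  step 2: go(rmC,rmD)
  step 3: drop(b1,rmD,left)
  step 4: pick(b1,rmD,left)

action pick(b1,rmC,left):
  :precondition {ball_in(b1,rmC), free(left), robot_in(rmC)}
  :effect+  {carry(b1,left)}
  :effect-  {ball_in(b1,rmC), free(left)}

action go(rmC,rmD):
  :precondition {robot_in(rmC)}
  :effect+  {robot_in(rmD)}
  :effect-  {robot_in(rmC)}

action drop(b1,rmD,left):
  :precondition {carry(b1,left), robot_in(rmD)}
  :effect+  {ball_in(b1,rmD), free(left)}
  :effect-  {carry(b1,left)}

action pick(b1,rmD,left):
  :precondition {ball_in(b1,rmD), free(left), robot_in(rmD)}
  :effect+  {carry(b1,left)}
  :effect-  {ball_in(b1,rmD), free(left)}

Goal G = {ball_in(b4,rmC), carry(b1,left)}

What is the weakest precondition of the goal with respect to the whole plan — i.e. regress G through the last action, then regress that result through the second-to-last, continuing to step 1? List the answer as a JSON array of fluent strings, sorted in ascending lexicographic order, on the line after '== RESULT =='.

Regress step by step:
  through step 4 (pick(b1,rmD,left)): drop {carry(b1,left)}, keep {ball_in(b4,rmC)}, require {ball_in(b1,rmD), free(left), robot_in(rmD)}
    → {ball_in(b1,rmD), ball_in(b4,rmC), free(left), robot_in(rmD)}
  through step 3 (drop(b1,rmD,left)): drop {ball_in(b1,rmD), free(left)}, keep {ball_in(b4,rmC), robot_in(rmD)}, require {carry(b1,left), robot_in(rmD)}
    → {ball_in(b4,rmC), carry(b1,left), robot_in(rmD)}
  through step 2 (go(rmC,rmD)): drop {robot_in(rmD)}, keep {ball_in(b4,rmC), carry(b1,left)}, require {robot_in(rmC)}
    → {ball_in(b4,rmC), carry(b1,left), robot_in(rmC)}
  through step 1 (pick(b1,rmC,left)): drop {carry(b1,left)}, keep {ball_in(b4,rmC), robot_in(rmC)}, require {ball_in(b1,rmC), free(left), robot_in(rmC)}
    → {ball_in(b1,rmC), ball_in(b4,rmC), free(left), robot_in(rmC)}

== RESULT ==
["ball_in(b1,rmC)", "ball_in(b4,rmC)", "free(left)", "robot_in(rmC)"]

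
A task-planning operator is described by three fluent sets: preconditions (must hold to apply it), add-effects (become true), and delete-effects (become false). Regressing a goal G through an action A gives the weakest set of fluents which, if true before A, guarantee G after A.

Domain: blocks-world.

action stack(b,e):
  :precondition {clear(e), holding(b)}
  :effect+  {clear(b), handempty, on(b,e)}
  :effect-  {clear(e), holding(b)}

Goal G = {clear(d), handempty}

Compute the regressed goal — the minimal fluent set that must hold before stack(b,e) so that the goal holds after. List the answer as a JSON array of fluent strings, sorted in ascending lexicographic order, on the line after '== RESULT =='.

Regress:
  G ∩ del = {}  (empty — regression defined)
  G \ add = {clear(d), handempty} \ {clear(b), handempty, on(b,e)} = {clear(d)}
  ∪ pre   = {clear(d)} ∪ {clear(e), holding(b)}
          = {clear(d), clear(e), holding(b)}

== RESULT ==
["clear(d)", "clear(e)", "holding(b)"]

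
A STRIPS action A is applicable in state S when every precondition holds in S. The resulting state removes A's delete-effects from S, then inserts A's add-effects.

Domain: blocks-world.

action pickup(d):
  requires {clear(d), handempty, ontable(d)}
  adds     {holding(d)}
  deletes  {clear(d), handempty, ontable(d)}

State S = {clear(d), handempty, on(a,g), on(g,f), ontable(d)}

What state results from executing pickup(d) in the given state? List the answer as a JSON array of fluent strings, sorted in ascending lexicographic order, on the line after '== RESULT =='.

Compute (S \ del) ∪ add:
  pre ⊆ S: {clear(d), handempty, ontable(d)} ⊆ S  — applicable
  S \ del = {on(a,g), on(g,f)}
  ∪ add   = {holding(d), on(a,g), on(g,f)}

== RESULT ==
["holding(d)", "on(a,g)", "on(g,f)"]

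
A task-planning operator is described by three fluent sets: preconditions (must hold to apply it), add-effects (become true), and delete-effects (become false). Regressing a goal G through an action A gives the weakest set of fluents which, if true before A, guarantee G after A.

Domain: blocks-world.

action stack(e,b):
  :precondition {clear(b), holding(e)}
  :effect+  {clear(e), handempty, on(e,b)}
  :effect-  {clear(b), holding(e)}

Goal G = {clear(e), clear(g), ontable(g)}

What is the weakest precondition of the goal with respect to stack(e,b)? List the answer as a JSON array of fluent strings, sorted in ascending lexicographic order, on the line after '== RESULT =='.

Regress:
  G ∩ del = {}  (empty — regression defined)
  G \ add = {clear(e), clear(g), ontable(g)} \ {clear(e), handempty, on(e,b)} = {clear(g), ontable(g)}
  ∪ pre   = {clear(g), ontable(g)} ∪ {clear(b), holding(e)}
          = {clear(b), clear(g), holding(e), ontable(g)}

== RESULT ==
["clear(b)", "clear(g)", "holding(e)", "ontable(g)"]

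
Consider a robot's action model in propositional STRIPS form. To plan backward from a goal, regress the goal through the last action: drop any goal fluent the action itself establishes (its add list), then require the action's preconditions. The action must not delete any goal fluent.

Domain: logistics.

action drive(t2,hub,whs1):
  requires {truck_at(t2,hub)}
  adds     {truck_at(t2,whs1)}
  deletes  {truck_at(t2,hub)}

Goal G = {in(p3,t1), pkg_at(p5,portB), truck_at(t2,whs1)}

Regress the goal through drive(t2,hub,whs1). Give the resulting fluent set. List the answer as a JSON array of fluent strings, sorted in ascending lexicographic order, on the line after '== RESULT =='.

Compute (G \ add) ∪ pre:
  G ∩ del = {}  (empty — regression defined)
  G \ add = {in(p3,t1), pkg_at(p5,portB), truck_at(t2,whs1)} \ {truck_at(t2,whs1)} = {in(p3,t1), pkg_at(p5,portB)}
  ∪ pre   = {in(p3,t1), pkg_at(p5,portB)} ∪ {truck_at(t2,hub)}
          = {in(p3,t1), pkg_at(p5,portB), truck_at(t2,hub)}

== RESULT ==
["in(p3,t1)", "pkg_at(p5,portB)", "truck_at(t2,hub)"]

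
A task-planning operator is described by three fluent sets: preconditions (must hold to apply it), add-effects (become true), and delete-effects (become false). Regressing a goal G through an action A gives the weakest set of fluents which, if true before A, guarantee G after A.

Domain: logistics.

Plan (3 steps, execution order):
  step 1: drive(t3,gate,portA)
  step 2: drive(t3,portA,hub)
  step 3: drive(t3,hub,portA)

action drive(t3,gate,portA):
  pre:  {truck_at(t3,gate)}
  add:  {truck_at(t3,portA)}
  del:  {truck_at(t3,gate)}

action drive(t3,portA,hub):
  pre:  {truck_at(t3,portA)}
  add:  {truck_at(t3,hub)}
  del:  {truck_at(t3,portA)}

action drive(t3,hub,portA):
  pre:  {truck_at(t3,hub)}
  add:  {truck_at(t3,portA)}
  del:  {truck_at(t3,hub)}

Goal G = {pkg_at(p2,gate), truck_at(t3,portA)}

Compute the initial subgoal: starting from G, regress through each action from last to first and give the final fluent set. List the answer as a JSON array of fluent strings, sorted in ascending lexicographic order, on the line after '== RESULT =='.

Work backward from the goal:
  through step 3 (drive(t3,hub,portA)): drop {truck_at(t3,portA)}, keep {pkg_at(p2,gate)}, require {truck_at(t3,hub)}
    → {pkg_at(p2,gate), truck_at(t3,hub)}
  through step 2 (drive(t3,portA,hub)): drop {truck_at(t3,hub)}, keep {pkg_at(p2,gate)}, require {truck_at(t3,portA)}
    → {pkg_at(p2,gate), truck_at(t3,portA)}
  through step 1 (drive(t3,gate,portA)): drop {truck_at(t3,portA)}, keep {pkg_at(p2,gate)}, require {truck_at(t3,gate)}
    → {pkg_at(p2,gate), truck_at(t3,gate)}

== RESULT ==
["pkg_at(p2,gate)", "truck_at(t3,gate)"]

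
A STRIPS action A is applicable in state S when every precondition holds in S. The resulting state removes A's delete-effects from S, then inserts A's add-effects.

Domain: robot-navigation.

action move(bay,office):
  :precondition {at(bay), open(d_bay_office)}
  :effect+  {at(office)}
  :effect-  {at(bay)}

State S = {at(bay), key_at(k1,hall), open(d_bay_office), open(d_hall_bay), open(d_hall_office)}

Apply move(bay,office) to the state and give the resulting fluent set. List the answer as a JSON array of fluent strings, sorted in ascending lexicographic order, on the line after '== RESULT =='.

Compute (S \ del) ∪ add:
  pre ⊆ S: {at(bay), open(d_bay_office)} ⊆ S  — applicable
  S \ del = {key_at(k1,hall), open(d_bay_office), open(d_hall_bay), open(d_hall_office)}
  ∪ add   = {at(office), key_at(k1,hall), open(d_bay_office), open(d_hall_bay), open(d_hall_office)}

== RESULT ==
["at(office)", "key_at(k1,hall)", "open(d_bay_office)", "open(d_hall_bay)", "open(d_hall_office)"]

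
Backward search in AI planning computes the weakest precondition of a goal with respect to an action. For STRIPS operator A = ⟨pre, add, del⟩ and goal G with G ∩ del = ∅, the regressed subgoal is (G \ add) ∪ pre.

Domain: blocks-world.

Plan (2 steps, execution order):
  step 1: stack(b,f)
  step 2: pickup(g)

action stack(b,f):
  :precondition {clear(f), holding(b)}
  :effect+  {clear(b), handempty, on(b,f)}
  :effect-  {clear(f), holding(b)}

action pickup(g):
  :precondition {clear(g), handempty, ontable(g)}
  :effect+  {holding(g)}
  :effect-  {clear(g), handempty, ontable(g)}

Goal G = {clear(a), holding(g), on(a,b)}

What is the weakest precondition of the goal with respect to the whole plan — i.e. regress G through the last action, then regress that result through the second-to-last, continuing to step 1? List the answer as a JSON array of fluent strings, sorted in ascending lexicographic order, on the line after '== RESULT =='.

Regress step by step:
  through step 2 (pickup(g)): drop {holding(g)}, keep {clear(a), on(a,b)}, require {clear(g), handempty, ontable(g)}
    → {clear(a), clear(g), handempty, on(a,b), ontable(g)}
  through step 1 (stack(b,f)): drop {handempty}, keep {clear(a), clear(g), on(a,b), ontable(g)}, require {clear(f), holding(b)}
    → {clear(a), clear(f), clear(g), holding(b), on(a,b), ontable(g)}

== RESULT ==
["clear(a)", "clear(f)", "clear(g)", "holding(b)", "on(a,b)", "ontable(g)"]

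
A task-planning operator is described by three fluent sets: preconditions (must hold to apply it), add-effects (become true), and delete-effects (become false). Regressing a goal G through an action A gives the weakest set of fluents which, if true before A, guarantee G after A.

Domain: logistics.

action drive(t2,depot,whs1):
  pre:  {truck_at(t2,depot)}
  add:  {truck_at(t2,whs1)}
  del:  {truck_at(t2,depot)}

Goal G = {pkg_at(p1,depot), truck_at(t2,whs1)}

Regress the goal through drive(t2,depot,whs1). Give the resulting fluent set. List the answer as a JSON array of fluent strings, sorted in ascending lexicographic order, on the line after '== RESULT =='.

Regress:
  G ∩ del = {}  (empty — regression defined)
  G \ add = {pkg_at(p1,depot), truck_at(t2,whs1)} \ {truck_at(t2,whs1)} = {pkg_at(p1,depot)}
  ∪ pre   = {pkg_at(p1,depot)} ∪ {truck_at(t2,depot)}
          = {pkg_at(p1,depot), truck_at(t2,depot)}

== RESULT ==
["pkg_at(p1,depot)", "truck_at(t2,depot)"]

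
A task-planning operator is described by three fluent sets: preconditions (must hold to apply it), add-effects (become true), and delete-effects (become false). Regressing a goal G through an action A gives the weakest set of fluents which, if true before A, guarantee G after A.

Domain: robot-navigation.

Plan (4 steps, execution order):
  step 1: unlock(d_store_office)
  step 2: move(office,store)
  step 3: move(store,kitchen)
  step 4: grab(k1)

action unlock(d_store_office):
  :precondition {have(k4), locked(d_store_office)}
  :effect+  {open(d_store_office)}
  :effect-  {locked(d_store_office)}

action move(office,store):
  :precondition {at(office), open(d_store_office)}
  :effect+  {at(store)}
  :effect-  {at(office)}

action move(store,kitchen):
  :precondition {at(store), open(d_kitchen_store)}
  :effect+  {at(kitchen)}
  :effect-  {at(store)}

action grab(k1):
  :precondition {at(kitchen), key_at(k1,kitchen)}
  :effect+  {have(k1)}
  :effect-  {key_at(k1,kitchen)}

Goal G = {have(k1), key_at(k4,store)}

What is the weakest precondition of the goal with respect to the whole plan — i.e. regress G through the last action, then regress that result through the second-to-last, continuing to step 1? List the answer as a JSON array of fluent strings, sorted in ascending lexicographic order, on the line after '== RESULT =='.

Regress step by step:
  through step 4 (grab(k1)): drop {have(k1)}, keep {key_at(k4,store)}, require {at(kitchen), key_at(k1,kitchen)}
    → {at(kitchen), key_at(k1,kitchen), key_at(k4,store)}
  through step 3 (move(store,kitchen)): drop {at(kitchen)}, keep {key_at(k1,kitchen), key_at(k4,store)}, require {at(store), open(d_kitchen_store)}
    → {at(store), key_at(k1,kitchen), key_at(k4,store), open(d_kitchen_store)}
  through step 2 (move(office,store)): drop {at(store)}, keep {key_at(k1,kitchen), key_at(k4,store), open(d_kitchen_store)}, require {at(office), open(d_store_office)}
    → {at(office), key_at(k1,kitchen), key_at(k4,store), open(d_kitchen_store), open(d_store_office)}
  through step 1 (unlock(d_store_office)): drop {open(d_store_office)}, keep {at(office), key_at(k1,kitchen), key_at(k4,store), open(d_kitchen_store)}, require {have(k4), locked(d_store_office)}
    → {at(office), have(k4), key_at(k1,kitchen), key_at(k4,store), locked(d_store_office), open(d_kitchen_store)}

== RESULT ==
["at(office)", "have(k4)", "key_at(k1,kitchen)", "key_at(k4,store)", "locked(d_store_office)", "open(d_kitchen_store)"]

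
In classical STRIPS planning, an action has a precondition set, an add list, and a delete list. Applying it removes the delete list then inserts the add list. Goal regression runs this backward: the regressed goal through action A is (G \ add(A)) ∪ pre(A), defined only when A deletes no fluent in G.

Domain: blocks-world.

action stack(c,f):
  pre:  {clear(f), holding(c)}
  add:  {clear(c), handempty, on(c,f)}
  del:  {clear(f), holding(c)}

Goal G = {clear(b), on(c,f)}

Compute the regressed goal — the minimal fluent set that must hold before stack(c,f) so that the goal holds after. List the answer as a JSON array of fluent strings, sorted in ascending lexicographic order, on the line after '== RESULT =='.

Compute (G \ add) ∪ pre:
  G ∩ del = {}  (empty — regression defined)
  G \ add = {clear(b), on(c,f)} \ {clear(c), handempty, on(c,f)} = {clear(b)}
  ∪ pre   = {clear(b)} ∪ {clear(f), holding(c)}
          = {clear(b), clear(f), holding(c)}

== RESULT ==
["clear(b)", "clear(f)", "holding(c)"]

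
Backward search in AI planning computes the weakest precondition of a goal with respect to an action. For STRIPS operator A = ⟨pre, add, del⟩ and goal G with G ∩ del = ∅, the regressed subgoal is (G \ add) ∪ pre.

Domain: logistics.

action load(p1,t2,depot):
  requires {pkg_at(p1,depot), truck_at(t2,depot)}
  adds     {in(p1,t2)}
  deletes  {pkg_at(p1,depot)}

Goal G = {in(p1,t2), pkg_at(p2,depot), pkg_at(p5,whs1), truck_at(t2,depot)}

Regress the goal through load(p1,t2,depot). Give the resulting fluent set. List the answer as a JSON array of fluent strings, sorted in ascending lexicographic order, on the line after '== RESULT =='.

Compute (G \ add) ∪ pre:
  G ∩ del = {}  (empty — regression defined)
  G \ add = {in(p1,t2), pkg_at(p2,depot), pkg_at(p5,whs1), truck_at(t2,depot)} \ {in(p1,t2)} = {pkg_at(p2,depot), pkg_at(p5,whs1), truck_at(t2,depot)}
  ∪ pre   = {pkg_at(p2,depot), pkg_at(p5,whs1), truck_at(t2,depot)} ∪ {pkg_at(p1,depot), truck_at(t2,depot)}
          = {pkg_at(p1,depot), pkg_at(p2,depot), pkg_at(p5,whs1), truck_at(t2,depot)}

== RESULT ==
["pkg_at(p1,depot)", "pkg_at(p2,depot)", "pkg_at(p5,whs1)", "truck_at(t2,depot)"]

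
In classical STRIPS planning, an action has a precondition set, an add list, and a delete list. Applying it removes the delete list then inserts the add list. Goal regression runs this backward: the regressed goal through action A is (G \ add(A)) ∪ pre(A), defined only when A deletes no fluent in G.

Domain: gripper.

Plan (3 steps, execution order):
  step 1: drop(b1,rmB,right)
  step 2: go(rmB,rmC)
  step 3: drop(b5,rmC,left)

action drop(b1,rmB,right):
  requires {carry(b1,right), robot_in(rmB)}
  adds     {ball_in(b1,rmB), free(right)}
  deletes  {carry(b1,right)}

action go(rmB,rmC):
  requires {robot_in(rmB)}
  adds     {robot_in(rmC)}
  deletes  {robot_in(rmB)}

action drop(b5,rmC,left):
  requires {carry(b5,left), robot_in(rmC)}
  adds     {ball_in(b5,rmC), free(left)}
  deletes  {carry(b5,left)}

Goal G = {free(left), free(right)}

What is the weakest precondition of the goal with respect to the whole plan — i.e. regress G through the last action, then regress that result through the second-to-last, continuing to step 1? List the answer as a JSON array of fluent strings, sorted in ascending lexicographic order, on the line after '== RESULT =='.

Regress step by step:
  through step 3 (drop(b5,rmC,left)): drop {free(left)}, keep {free(right)}, require {carry(b5,left), robot_in(rmC)}
    → {carry(b5,left), free(right), robot_in(rmC)}
  through step 2 (go(rmB,rmC)): drop {robot_in(rmC)}, keep {carry(b5,left), free(right)}, require {robot_in(rmB)}
    → {carry(b5,left), free(right), robot_in(rmB)}
  through step 1 (drop(b1,rmB,right)): drop {free(right)}, keep {carry(b5,left), robot_in(rmB)}, require {carry(b1,right), robot_in(rmB)}
    → {carry(b1,right), carry(b5,left), robot_in(rmB)}

== RESULT ==
["carry(b1,right)", "carry(b5,left)", "robot_in(rmB)"]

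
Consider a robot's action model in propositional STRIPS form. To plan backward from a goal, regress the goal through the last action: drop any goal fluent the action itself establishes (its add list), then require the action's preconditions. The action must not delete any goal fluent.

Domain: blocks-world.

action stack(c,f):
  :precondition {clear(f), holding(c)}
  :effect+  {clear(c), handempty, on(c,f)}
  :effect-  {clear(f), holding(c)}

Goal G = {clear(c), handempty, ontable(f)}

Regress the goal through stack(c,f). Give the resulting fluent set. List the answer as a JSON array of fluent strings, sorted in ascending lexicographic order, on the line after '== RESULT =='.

Compute (G \ add) ∪ pre:
  G ∩ del = {}  (empty — regression defined)
  G \ add = {clear(c), handempty, ontable(f)} \ {clear(c), handempty, on(c,f)} = {ontable(f)}
  ∪ pre   = {ontable(f)} ∪ {clear(f), holding(c)}
          = {clear(f), holding(c), ontable(f)}

== RESULT ==
["clear(f)", "holding(c)", "ontable(f)"]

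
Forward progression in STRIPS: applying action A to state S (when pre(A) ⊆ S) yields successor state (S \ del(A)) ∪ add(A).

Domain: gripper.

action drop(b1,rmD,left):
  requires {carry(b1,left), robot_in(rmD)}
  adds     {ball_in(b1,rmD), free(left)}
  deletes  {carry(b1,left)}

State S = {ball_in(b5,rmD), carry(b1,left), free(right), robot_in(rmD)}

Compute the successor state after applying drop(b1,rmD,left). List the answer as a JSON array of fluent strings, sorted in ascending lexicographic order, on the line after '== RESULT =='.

Compute (S \ del) ∪ add:
  pre ⊆ S: {carry(b1,left), robot_in(rmD)} ⊆ S  — applicable
  S \ del = {ball_in(b5,rmD), free(right), robot_in(rmD)}
  ∪ add   = {ball_in(b1,rmD), ball_in(b5,rmD), free(left), free(right), robot_in(rmD)}

== RESULT ==
["ball_in(b1,rmD)", "ball_in(b5,rmD)", "free(left)", "free(right)", "robot_in(rmD)"]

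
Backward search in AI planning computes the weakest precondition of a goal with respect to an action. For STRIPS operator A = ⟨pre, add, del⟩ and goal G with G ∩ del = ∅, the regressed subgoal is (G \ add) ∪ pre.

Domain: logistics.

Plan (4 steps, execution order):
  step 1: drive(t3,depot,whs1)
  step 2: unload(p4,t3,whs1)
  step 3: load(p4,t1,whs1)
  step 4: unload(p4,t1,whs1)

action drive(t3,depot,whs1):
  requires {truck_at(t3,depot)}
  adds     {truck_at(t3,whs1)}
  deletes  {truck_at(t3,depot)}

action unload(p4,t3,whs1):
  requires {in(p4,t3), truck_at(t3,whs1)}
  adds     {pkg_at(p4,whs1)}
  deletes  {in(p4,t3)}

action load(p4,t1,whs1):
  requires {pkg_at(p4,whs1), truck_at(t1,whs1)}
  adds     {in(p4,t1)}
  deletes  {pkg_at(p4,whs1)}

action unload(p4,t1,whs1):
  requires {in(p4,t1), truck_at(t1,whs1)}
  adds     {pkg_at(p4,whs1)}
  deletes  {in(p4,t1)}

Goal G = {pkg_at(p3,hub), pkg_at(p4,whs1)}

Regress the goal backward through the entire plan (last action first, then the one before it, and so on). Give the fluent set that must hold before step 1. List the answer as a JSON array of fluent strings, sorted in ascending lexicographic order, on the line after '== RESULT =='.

Regress step by step:
  through step 4 (unload(p4,t1,whs1)): drop {pkg_at(p4,whs1)}, keep {pkg_at(p3,hub)}, require {in(p4,t1), truck_at(t1,whs1)}
    → {in(p4,t1), pkg_at(p3,hub), truck_at(t1,whs1)}
  through step 3 (load(p4,t1,whs1)): drop {in(p4,t1)}, keep {pkg_at(p3,hub), truck_at(t1,whs1)}, require {pkg_at(p4,whs1), truck_at(t1,whs1)}
    → {pkg_at(p3,hub), pkg_at(p4,whs1), truck_at(t1,whs1)}
  through step 2 (unload(p4,t3,whs1)): drop {pkg_at(p4,whs1)}, keep {pkg_at(p3,hub), truck_at(t1,whs1)}, require {in(p4,t3), truck_at(t3,whs1)}
    → {in(p4,t3), pkg_at(p3,hub), truck_at(t1,whs1), truck_at(t3,whs1)}
  through step 1 (drive(t3,depot,whs1)): drop {truck_at(t3,whs1)}, keep {in(p4,t3), pkg_at(p3,hub), truck_at(t1,whs1)}, require {truck_at(t3,depot)}
    → {in(p4,t3), pkg_at(p3,hub), truck_at(t1,whs1), truck_at(t3,depot)}

== RESULT ==
["in(p4,t3)", "pkg_at(p3,hub)", "truck_at(t1,whs1)", "truck_at(t3,depot)"]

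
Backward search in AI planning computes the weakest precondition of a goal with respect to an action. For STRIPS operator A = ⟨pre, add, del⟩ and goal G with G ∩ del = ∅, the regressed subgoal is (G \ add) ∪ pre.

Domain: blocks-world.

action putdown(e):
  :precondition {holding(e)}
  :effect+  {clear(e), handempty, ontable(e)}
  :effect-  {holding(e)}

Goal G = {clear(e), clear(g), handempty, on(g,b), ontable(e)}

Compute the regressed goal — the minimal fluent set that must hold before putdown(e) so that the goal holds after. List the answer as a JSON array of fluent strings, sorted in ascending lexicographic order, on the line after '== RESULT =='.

Regress:
  G ∩ del = {}  (empty — regression defined)
  G \ add = {clear(e), clear(g), handempty, on(g,b), ontable(e)} \ {clear(e), handempty, ontable(e)} = {clear(g), on(g,b)}
  ∪ pre   = {clear(g), on(g,b)} ∪ {holding(e)}
          = {clear(g), holding(e), on(g,b)}

== RESULT ==
["clear(g)", "holding(e)", "on(g,b)"]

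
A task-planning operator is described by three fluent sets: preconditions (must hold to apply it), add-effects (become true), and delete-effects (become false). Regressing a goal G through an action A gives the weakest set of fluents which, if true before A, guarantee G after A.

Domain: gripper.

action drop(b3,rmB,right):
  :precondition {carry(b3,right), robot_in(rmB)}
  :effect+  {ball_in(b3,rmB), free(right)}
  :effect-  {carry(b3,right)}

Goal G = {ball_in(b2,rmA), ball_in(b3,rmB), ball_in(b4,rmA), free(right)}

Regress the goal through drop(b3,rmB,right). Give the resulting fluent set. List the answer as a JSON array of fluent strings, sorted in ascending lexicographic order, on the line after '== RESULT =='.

Compute (G \ add) ∪ pre:
  G ∩ del = {}  (empty — regression defined)
  G \ add = {ball_in(b2,rmA), ball_in(b3,rmB), ball_in(b4,rmA), free(right)} \ {ball_in(b3,rmB), free(right)} = {ball_in(b2,rmA), ball_in(b4,rmA)}
  ∪ pre   = {ball_in(b2,rmA), ball_in(b4,rmA)} ∪ {carry(b3,right), robot_in(rmB)}
          = {ball_in(b2,rmA), ball_in(b4,rmA), carry(b3,right), robot_in(rmB)}

== RESULT ==
["ball_in(b2,rmA)", "ball_in(b4,rmA)", "carry(b3,right)", "robot_in(rmB)"]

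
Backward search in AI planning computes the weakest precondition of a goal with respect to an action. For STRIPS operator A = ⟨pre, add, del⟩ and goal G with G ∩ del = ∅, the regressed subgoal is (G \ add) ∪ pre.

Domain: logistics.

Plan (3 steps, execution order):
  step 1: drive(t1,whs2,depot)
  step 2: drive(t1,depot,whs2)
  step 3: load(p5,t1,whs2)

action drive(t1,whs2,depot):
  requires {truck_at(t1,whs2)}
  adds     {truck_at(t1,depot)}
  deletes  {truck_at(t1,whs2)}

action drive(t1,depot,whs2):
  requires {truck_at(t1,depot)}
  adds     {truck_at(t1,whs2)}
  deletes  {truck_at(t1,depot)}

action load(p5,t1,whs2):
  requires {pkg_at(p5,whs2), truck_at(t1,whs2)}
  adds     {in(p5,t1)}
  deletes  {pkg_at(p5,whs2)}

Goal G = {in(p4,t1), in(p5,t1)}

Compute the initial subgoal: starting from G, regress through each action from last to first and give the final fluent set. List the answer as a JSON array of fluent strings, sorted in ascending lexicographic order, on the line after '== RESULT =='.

Regress step by step:
  through step 3 (load(p5,t1,whs2)): drop {in(p5,t1)}, keep {in(p4,t1)}, require {pkg_at(p5,whs2), truck_at(t1,whs2)}
    → {in(p4,t1), pkg_at(p5,whs2), truck_at(t1,whs2)}
  through step 2 (drive(t1,depot,whs2)): drop {truck_at(t1,whs2)}, keep {in(p4,t1), pkg_at(p5,whs2)}, require {truck_at(t1,depot)}
    → {in(p4,t1), pkg_at(p5,whs2), truck_at(t1,depot)}
  through step 1 (drive(t1,whs2,depot)): drop {truck_at(t1,depot)}, keep {in(p4,t1), pkg_at(p5,whs2)}, require {truck_at(t1,whs2)}
    → {in(p4,t1), pkg_at(p5,whs2), truck_at(t1,whs2)}

== RESULT ==
["in(p4,t1)", "pkg_at(p5,whs2)", "truck_at(t1,whs2)"]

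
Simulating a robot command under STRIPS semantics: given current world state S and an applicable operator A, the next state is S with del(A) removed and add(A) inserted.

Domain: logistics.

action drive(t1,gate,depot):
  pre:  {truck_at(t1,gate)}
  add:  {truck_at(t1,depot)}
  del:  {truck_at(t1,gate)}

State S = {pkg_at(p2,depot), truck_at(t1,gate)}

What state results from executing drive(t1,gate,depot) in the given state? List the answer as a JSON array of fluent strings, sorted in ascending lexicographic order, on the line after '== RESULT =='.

Progress:
  pre ⊆ S: {truck_at(t1,gate)} ⊆ S  — applicable
  S \ del = {pkg_at(p2,depot)}
  ∪ add   = {pkg_at(p2,depot), truck_at(t1,depot)}

== RESULT ==
["pkg_at(p2,depot)", "truck_at(t1,depot)"]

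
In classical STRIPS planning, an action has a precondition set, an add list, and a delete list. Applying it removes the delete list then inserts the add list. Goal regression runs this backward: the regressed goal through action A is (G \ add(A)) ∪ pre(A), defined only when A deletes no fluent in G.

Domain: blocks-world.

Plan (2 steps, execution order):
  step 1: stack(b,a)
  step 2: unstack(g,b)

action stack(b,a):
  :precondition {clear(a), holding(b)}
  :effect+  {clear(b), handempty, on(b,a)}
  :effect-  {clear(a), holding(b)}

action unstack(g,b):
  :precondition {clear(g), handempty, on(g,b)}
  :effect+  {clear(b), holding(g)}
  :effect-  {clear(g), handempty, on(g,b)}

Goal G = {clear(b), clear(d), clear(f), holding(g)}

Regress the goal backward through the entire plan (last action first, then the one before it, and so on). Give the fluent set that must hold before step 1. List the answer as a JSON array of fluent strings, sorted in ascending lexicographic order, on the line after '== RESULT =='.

Regress step by step:
  through step 2 (unstack(g,b)): drop {clear(b), holding(g)}, keep {clear(d), clear(f)}, require {clear(g), handempty, on(g,b)}
    → {clear(d), clear(f), clear(g), handempty, on(g,b)}
  through step 1 (stack(b,a)): drop {handempty}, keep {clear(d), clear(f), clear(g), on(g,b)}, require {clear(a), holding(b)}
    → {clear(a), clear(d), clear(f), clear(g), holding(b), on(g,b)}

== RESULT ==
["clear(a)", "clear(d)", "clear(f)", "clear(g)", "holding(b)", "on(g,b)"]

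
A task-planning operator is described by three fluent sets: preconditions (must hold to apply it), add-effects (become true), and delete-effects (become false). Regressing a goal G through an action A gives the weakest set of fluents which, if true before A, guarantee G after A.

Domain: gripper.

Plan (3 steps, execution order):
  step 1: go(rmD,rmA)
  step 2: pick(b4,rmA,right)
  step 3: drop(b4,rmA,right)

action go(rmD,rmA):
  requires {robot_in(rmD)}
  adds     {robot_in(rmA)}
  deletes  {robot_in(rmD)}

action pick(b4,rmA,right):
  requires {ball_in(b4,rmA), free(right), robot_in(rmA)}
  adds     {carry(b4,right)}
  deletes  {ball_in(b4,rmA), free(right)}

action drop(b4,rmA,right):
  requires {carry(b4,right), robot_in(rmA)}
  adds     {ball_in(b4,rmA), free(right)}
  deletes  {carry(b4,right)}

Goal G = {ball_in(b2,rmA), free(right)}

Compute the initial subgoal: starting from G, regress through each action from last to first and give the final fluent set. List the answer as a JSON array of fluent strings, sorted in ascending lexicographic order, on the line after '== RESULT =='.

Work backward from the goal:
  through step 3 (drop(b4,rmA,right)): drop {free(right)}, keep {ball_in(b2,rmA)}, require {carry(b4,right), robot_in(rmA)}
    → {ball_in(b2,rmA), carry(b4,right), robot_in(rmA)}
  through step 2 (pick(b4,rmA,right)): drop {carry(b4,right)}, keep {ball_in(b2,rmA), robot_in(rmA)}, require {ball_in(b4,rmA), free(right), robot_in(rmA)}
    → {ball_in(b2,rmA), ball_in(b4,rmA), free(right), robot_in(rmA)}
  through step 1 (go(rmD,rmA)): drop {robot_in(rmA)}, keep {ball_in(b2,rmA), ball_in(b4,rmA), free(right)}, require {robot_in(rmD)}
    → {ball_in(b2,rmA), ball_in(b4,rmA), free(right), robot_in(rmD)}

== RESULT ==
["ball_in(b2,rmA)", "ball_in(b4,rmA)", "free(right)", "robot_in(rmD)"]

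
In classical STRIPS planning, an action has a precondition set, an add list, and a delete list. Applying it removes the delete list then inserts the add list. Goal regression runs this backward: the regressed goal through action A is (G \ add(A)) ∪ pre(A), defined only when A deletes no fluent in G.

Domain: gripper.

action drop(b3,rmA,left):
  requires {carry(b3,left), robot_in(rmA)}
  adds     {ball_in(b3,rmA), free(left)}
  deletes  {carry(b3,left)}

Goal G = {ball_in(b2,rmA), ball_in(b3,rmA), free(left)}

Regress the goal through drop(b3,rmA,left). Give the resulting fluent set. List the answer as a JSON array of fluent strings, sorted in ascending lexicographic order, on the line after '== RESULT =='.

Compute (G \ add) ∪ pre:
  G ∩ del = {}  (empty — regression defined)
  G \ add = {ball_in(b2,rmA), ball_in(b3,rmA), free(left)} \ {ball_in(b3,rmA), free(left)} = {ball_in(b2,rmA)}
  ∪ pre   = {ball_in(b2,rmA)} ∪ {carry(b3,left), robot_in(rmA)}
          = {ball_in(b2,rmA), carry(b3,left), robot_in(rmA)}

== RESULT ==
["ball_in(b2,rmA)", "carry(b3,left)", "robot_in(rmA)"]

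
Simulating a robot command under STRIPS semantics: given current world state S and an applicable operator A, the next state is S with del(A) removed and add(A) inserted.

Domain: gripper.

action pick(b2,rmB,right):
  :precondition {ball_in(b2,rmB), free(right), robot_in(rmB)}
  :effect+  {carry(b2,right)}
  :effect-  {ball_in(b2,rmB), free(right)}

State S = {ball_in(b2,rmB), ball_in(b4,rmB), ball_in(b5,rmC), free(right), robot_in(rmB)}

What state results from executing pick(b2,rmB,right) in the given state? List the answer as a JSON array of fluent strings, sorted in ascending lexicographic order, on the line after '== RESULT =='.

Compute (S \ del) ∪ add:
  pre ⊆ S: {ball_in(b2,rmB), free(right), robot_in(rmB)} ⊆ S  — applicable
  S \ del = {ball_in(b4,rmB), ball_in(b5,rmC), robot_in(rmB)}
  ∪ add   = {ball_in(b4,rmB), ball_in(b5,rmC), carry(b2,right), robot_in(rmB)}

== RESULT ==
["ball_in(b4,rmB)", "ball_in(b5,rmC)", "carry(b2,right)", "robot_in(rmB)"]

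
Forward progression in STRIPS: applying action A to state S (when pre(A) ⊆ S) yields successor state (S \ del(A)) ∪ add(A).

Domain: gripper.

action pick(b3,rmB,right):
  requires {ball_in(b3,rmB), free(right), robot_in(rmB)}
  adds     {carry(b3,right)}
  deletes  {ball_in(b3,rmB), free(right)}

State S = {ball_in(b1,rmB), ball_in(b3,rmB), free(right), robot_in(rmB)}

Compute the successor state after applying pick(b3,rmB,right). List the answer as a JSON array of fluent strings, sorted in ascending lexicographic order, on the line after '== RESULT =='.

Compute (S \ del) ∪ add:
  pre ⊆ S: {ball_in(b3,rmB), free(right), robot_in(rmB)} ⊆ S  — applicable
  S \ del = {ball_in(b1,rmB), robot_in(rmB)}
  ∪ add   = {ball_in(b1,rmB), carry(b3,right), robot_in(rmB)}

== RESULT ==
["ball_in(b1,rmB)", "carry(b3,right)", "robot_in(rmB)"]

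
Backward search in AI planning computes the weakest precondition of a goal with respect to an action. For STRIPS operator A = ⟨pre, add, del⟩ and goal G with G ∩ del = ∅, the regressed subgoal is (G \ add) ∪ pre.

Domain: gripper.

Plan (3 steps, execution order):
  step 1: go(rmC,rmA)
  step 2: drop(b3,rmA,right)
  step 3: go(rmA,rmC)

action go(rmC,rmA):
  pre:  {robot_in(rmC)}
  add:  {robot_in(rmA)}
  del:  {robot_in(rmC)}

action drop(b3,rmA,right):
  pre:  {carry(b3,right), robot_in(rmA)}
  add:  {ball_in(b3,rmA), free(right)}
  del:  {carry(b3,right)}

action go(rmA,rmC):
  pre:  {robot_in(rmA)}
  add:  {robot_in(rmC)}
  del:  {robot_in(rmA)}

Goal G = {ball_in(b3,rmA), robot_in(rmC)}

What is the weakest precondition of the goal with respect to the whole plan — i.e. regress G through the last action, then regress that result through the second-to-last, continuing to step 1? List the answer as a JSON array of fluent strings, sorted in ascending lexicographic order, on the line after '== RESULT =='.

Regress step by step:
  through step 3 (go(rmA,rmC)): drop {robot_in(rmC)}, keep {ball_in(b3,rmA)}, require {robot_in(rmA)}
    → {ball_in(b3,rmA), robot_in(rmA)}
  through step 2 (drop(b3,rmA,right)): drop {ball_in(b3,rmA)}, keep {robot_in(rmA)}, require {carry(b3,right), robot_in(rmA)}
    → {carry(b3,right), robot_in(rmA)}
  through step 1 (go(rmC,rmA)): drop {robot_in(rmA)}, keep {carry(b3,right)}, require {robot_in(rmC)}
    → {carry(b3,right), robot_in(rmC)}

== RESULT ==
["carry(b3,right)", "robot_in(rmC)"]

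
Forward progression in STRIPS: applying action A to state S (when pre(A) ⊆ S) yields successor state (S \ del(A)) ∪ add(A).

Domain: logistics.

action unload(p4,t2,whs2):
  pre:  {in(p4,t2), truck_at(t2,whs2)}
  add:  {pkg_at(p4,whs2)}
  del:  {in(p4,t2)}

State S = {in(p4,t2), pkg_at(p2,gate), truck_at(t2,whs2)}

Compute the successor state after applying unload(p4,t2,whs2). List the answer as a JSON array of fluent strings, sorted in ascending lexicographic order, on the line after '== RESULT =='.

Compute (S \ del) ∪ add:
  pre ⊆ S: {in(p4,t2), truck_at(t2,whs2)} ⊆ S  — applicable
  S \ del = {pkg_at(p2,gate), truck_at(t2,whs2)}
  ∪ add   = {pkg_at(p2,gate), pkg_at(p4,whs2), truck_at(t2,whs2)}

== RESULT ==
["pkg_at(p2,gate)", "pkg_at(p4,whs2)", "truck_at(t2,whs2)"]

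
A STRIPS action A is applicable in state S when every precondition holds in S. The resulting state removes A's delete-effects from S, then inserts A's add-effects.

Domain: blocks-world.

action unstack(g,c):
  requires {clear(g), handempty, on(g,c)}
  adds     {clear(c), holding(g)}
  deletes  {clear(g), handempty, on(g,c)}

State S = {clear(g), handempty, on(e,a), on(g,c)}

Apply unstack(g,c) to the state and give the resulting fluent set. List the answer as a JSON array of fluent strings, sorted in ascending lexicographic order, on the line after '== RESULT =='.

Compute (S \ del) ∪ add:
  pre ⊆ S: {clear(g), handempty, on(g,c)} ⊆ S  — applicable
  S \ del = {on(e,a)}
  ∪ add   = {clear(c), holding(g), on(e,a)}

== RESULT ==
["clear(c)", "holding(g)", "on(e,a)"]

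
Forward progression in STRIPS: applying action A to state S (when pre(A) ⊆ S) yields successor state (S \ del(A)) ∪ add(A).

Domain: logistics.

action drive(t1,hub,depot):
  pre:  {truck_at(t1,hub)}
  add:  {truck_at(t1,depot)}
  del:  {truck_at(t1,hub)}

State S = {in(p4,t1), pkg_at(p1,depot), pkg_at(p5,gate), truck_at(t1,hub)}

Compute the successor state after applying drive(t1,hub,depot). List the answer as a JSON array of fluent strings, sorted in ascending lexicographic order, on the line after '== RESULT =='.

Progress:
  pre ⊆ S: {truck_at(t1,hub)} ⊆ S  — applicable
  S \ del = {in(p4,t1), pkg_at(p1,depot), pkg_at(p5,gate)}
  ∪ add   = {in(p4,t1), pkg_at(p1,depot), pkg_at(p5,gate), truck_at(t1,depot)}

== RESULT ==
["in(p4,t1)", "pkg_at(p1,depot)", "pkg_at(p5,gate)", "truck_at(t1,depot)"]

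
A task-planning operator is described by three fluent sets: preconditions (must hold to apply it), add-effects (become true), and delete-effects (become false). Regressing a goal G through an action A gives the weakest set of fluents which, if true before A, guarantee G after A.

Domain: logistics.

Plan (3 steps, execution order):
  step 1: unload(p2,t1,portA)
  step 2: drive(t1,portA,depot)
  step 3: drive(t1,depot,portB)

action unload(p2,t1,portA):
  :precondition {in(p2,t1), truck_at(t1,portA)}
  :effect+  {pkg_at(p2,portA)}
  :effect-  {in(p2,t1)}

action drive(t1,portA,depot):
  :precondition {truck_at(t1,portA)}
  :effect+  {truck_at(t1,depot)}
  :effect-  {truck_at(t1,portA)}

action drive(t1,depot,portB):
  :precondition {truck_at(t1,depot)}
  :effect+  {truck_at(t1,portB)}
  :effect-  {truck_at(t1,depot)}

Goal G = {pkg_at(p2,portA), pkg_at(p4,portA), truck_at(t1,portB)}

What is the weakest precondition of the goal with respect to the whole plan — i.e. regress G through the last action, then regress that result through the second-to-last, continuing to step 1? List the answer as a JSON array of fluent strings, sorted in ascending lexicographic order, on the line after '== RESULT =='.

Work backward from the goal:
  through step 3 (drive(t1,depot,portB)): drop {truck_at(t1,portB)}, keep {pkg_at(p2,portA), pkg_at(p4,portA)}, require {truck_at(t1,depot)}
    → {pkg_at(p2,portA), pkg_at(p4,portA), truck_at(t1,depot)}
  through step 2 (drive(t1,portA,depot)): drop {truck_at(t1,depot)}, keep {pkg_at(p2,portA), pkg_at(p4,portA)}, require {truck_at(t1,portA)}
    → {pkg_at(p2,portA), pkg_at(p4,portA), truck_at(t1,portA)}
  through step 1 (unload(p2,t1,portA)): drop {pkg_at(p2,portA)}, keep {pkg_at(p4,portA), truck_at(t1,portA)}, require {in(p2,t1), truck_at(t1,portA)}
    → {in(p2,t1), pkg_at(p4,portA), truck_at(t1,portA)}

== RESULT ==
["in(p2,t1)", "pkg_at(p4,portA)", "truck_at(t1,portA)"]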